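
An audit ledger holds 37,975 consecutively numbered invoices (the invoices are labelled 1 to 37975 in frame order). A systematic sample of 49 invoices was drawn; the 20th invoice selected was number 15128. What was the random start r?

403

k = 37975/49 = 775
r = 15128 − (20−1)×775 = 15128 − 14725 = 403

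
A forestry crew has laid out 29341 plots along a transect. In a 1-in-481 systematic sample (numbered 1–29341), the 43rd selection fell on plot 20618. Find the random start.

k = 481
r = 20618 − (43−1)×481 = 20618 − 20202 = 416

416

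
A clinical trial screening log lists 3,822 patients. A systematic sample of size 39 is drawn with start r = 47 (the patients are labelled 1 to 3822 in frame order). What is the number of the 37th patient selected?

k = 3822/39 = 98
37th selection = r + (37−1)·k = 47 + 36×98 = 47 + 3528 = 3575

3575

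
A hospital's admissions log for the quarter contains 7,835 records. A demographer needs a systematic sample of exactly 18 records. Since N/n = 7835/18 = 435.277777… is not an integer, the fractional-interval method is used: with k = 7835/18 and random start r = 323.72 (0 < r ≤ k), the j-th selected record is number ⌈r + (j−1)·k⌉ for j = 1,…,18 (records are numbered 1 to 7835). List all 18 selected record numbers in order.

324, 759, 1195, 1630, 2065, 2501, 2936, 3371, 3806, 4242, 4677, 5112, 5548, 5983, 6418, 6853, 7289, 7724

j=1: r + 0k = 323.72 → ⌈·⌉ = 324
j=2: r + 1k = 758.997777… → ⌈·⌉ = 759
j=3: r + 2k = 1194.275555… → ⌈·⌉ = 1195
j=4: r + 3k = 1629.553333… → ⌈·⌉ = 1630
j=5: r + 4k = 2064.831111… → ⌈·⌉ = 2065
j=6: r + 5k = 2500.108888… → ⌈·⌉ = 2501
j=7: r + 6k = 2935.386666… → ⌈·⌉ = 2936
j=8: r + 7k = 3370.664444… → ⌈·⌉ = 3371
j=9: r + 8k = 3805.942222… → ⌈·⌉ = 3806
j=10: r + 9k = 4241.22 → ⌈·⌉ = 4242
j=11: r + 10k = 4676.497777… → ⌈·⌉ = 4677
j=12: r + 11k = 5111.775555… → ⌈·⌉ = 5112
j=13: r + 12k = 5547.053333… → ⌈·⌉ = 5548
j=14: r + 13k = 5982.331111… → ⌈·⌉ = 5983
j=15: r + 14k = 6417.608888… → ⌈·⌉ = 6418
j=16: r + 15k = 6852.886666… → ⌈·⌉ = 6853
j=17: r + 16k = 7288.164444… → ⌈·⌉ = 7289
j=18: r + 17k = 7723.442222… → ⌈·⌉ = 7724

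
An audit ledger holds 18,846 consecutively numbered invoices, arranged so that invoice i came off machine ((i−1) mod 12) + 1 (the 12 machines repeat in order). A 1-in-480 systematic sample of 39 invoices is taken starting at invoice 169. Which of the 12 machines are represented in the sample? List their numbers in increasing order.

1

Consecutive selections differ by k = 480, so their machine numbers differ by 480 mod 12 = 0.
gcd(480, 12) = 12, so the sample visits 12/12 = 1 distinct residues mod 12.
Start 169 is machine 1; the machines hit are 1.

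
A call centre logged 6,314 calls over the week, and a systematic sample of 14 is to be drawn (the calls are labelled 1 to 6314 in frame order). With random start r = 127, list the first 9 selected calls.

127, 578, 1029, 1480, 1931, 2382, 2833, 3284, 3735

k = N/n = 6314/14 = 451
call 1: 127
call 2: 127 + 451 = 578
call 3: 578 + 451 = 1029
call 4: 1029 + 451 = 1480
call 5: 1480 + 451 = 1931
call 6: 1931 + 451 = 2382
call 7: 2382 + 451 = 2833
call 8: 2833 + 451 = 3284
call 9: 3284 + 451 = 3735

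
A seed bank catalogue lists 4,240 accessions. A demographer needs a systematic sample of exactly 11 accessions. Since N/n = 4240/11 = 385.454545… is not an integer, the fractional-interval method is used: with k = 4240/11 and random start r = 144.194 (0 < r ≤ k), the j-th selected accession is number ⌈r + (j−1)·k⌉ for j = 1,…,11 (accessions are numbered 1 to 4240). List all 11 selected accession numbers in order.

j=1: r + 0k = 144.194 → ⌈·⌉ = 145
j=2: r + 1k = 529.648545… → ⌈·⌉ = 530
j=3: r + 2k = 915.103090… → ⌈·⌉ = 916
j=4: r + 3k = 1300.557636… → ⌈·⌉ = 1301
j=5: r + 4k = 1686.012181… → ⌈·⌉ = 1687
j=6: r + 5k = 2071.466727… → ⌈·⌉ = 2072
j=7: r + 6k = 2456.921272… → ⌈·⌉ = 2457
j=8: r + 7k = 2842.375818… → ⌈·⌉ = 2843
j=9: r + 8k = 3227.830363… → ⌈·⌉ = 3228
j=10: r + 9k = 3613.284909… → ⌈·⌉ = 3614
j=11: r + 10k = 3998.739454… → ⌈·⌉ = 3999

145, 530, 916, 1301, 1687, 2072, 2457, 2843, 3228, 3614, 3999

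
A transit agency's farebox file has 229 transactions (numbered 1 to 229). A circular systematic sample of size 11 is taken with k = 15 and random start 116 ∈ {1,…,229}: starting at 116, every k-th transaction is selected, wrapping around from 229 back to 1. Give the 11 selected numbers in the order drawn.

Selection 1: 116
Selection 2: 116 + 15 = 131
Selection 3: 131 + 15 = 146
Selection 4: 146 + 15 = 161
Selection 5: 161 + 15 = 176
Selection 6: 176 + 15 = 191
Selection 7: 191 + 15 = 206
Selection 8: 206 + 15 = 221
Selection 9: 221 + 15 = 236 → 236 − 229 = 7
Selection 10: 7 + 15 = 22
Selection 11: 22 + 15 = 37

116, 131, 146, 161, 176, 191, 206, 221, 7, 22, 37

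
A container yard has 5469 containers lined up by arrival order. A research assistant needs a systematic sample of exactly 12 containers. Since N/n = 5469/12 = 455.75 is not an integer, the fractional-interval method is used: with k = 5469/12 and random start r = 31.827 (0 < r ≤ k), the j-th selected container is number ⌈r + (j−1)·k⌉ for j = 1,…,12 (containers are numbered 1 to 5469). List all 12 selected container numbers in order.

j=1: r + 0k = 31.827 → ⌈·⌉ = 32
j=2: r + 1k = 487.577 → ⌈·⌉ = 488
j=3: r + 2k = 943.327 → ⌈·⌉ = 944
j=4: r + 3k = 1399.077 → ⌈·⌉ = 1400
j=5: r + 4k = 1854.827 → ⌈·⌉ = 1855
j=6: r + 5k = 2310.577 → ⌈·⌉ = 2311
j=7: r + 6k = 2766.327 → ⌈·⌉ = 2767
j=8: r + 7k = 3222.077 → ⌈·⌉ = 3223
j=9: r + 8k = 3677.827 → ⌈·⌉ = 3678
j=10: r + 9k = 4133.577 → ⌈·⌉ = 4134
j=11: r + 10k = 4589.327 → ⌈·⌉ = 4590
j=12: r + 11k = 5045.077 → ⌈·⌉ = 5046

32, 488, 944, 1400, 1855, 2311, 2767, 3223, 3678, 4134, 4590, 5046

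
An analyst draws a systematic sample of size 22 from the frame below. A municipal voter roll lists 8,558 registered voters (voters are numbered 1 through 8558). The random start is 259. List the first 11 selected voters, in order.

k = N/n = 8558/22 = 389
voter 1: 259
voter 2: 259 + 389 = 648
voter 3: 648 + 389 = 1037
voter 4: 1037 + 389 = 1426
voter 5: 1426 + 389 = 1815
voter 6: 1815 + 389 = 2204
voter 7: 2204 + 389 = 2593
voter 8: 2593 + 389 = 2982
voter 9: 2982 + 389 = 3371
voter 10: 3371 + 389 = 3760
voter 11: 3760 + 389 = 4149

259, 648, 1037, 1426, 1815, 2204, 2593, 2982, 3371, 3760, 4149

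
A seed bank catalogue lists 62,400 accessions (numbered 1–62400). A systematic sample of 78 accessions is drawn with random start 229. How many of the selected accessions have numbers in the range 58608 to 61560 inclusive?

k = 62400/78 = 800
First selection ≥ 58608: 229 + ⌈(58608−229)/800⌉·800 = 229 + 73×800 = 58629
Last selection ≤ 61560: 229 + ⌊(61560−229)/800⌋·800 = 229 + 76×800 = 61029
Count = 76 − 73 + 1 = 4

4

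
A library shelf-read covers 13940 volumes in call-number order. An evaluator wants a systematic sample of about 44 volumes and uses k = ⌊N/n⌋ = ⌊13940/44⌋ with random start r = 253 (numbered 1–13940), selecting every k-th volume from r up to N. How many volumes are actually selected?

k = ⌊13940/44⌋ = 316
Achieved size = ⌊(13940 − 253)/316⌋ + 1 = ⌊13687/316⌋ + 1 = 43 + 1 = 44
(last selection: 253 + 43×316 = 13841 ≤ 13940; next would be 14157 > 13940)

44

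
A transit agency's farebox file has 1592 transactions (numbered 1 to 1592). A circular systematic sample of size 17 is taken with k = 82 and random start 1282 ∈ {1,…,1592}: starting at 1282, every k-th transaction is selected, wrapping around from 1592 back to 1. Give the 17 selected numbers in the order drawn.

1282, 1364, 1446, 1528, 18, 100, 182, 264, 346, 428, 510, 592, 674, 756, 838, 920, 1002

Selection 1: 1282
Selection 2: 1282 + 82 = 1364
Selection 3: 1364 + 82 = 1446
Selection 4: 1446 + 82 = 1528
Selection 5: 1528 + 82 = 1610 → 1610 − 1592 = 18
Selection 6: 18 + 82 = 100
Selection 7: 100 + 82 = 182
Selection 8: 182 + 82 = 264
Selection 9: 264 + 82 = 346
Selection 10: 346 + 82 = 428
Selection 11: 428 + 82 = 510
Selection 12: 510 + 82 = 592
Selection 13: 592 + 82 = 674
Selection 14: 674 + 82 = 756
Selection 15: 756 + 82 = 838
Selection 16: 838 + 82 = 920
Selection 17: 920 + 82 = 1002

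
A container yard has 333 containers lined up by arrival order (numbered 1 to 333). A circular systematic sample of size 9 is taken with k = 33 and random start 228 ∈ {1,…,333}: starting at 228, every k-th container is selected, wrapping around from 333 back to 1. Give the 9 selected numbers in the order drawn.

Selection 1: 228
Selection 2: 228 + 33 = 261
Selection 3: 261 + 33 = 294
Selection 4: 294 + 33 = 327
Selection 5: 327 + 33 = 360 → 360 − 333 = 27
Selection 6: 27 + 33 = 60
Selection 7: 60 + 33 = 93
Selection 8: 93 + 33 = 126
Selection 9: 126 + 33 = 159

228, 261, 294, 327, 27, 60, 93, 126, 159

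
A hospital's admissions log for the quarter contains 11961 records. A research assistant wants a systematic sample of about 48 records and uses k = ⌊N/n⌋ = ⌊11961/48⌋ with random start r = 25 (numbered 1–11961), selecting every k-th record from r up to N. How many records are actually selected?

48

k = ⌊11961/48⌋ = 249
Achieved size = ⌊(11961 − 25)/249⌋ + 1 = ⌊11936/249⌋ + 1 = 47 + 1 = 48
(last selection: 25 + 47×249 = 11728 ≤ 11961; next would be 11977 > 11961)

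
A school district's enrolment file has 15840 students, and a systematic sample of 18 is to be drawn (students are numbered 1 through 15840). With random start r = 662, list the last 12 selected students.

k = N/n = 15840/18 = 880
7th selection = 662 + 6×880 = 5942
8th: 5942 + 880 = 6822
9th: 6822 + 880 = 7702
10th: 7702 + 880 = 8582
11th: 8582 + 880 = 9462
12th: 9462 + 880 = 10342
13th: 10342 + 880 = 11222
14th: 11222 + 880 = 12102
15th: 12102 + 880 = 12982
16th: 12982 + 880 = 13862
17th: 13862 + 880 = 14742
18th: 14742 + 880 = 15622

5942, 6822, 7702, 8582, 9462, 10342, 11222, 12102, 12982, 13862, 14742, 15622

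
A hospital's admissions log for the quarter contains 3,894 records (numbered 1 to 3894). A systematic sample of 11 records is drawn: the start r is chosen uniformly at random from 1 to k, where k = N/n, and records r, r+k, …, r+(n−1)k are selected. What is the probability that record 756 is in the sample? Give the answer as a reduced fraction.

k = 3894/11 = 354.
Record 756 is selected iff r ≡ 756 (mod 354); exactly one such r in {1,…,354}.
Inclusion probability = 1/354.

1/354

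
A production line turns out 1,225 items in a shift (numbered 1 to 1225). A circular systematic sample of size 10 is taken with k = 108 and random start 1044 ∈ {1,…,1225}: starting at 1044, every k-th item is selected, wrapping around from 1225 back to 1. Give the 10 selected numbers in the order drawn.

Selection 1: 1044
Selection 2: 1044 + 108 = 1152
Selection 3: 1152 + 108 = 1260 → 1260 − 1225 = 35
Selection 4: 35 + 108 = 143
Selection 5: 143 + 108 = 251
Selection 6: 251 + 108 = 359
Selection 7: 359 + 108 = 467
Selection 8: 467 + 108 = 575
Selection 9: 575 + 108 = 683
Selection 10: 683 + 108 = 791

1044, 1152, 35, 143, 251, 359, 467, 575, 683, 791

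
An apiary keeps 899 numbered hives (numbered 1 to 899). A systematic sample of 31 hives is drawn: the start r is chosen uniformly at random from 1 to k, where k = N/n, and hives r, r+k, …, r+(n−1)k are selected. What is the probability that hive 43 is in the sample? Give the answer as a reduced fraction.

1/29

k = 899/31 = 29.
Hive 43 is selected iff r ≡ 43 (mod 29); exactly one such r in {1,…,29}.
Inclusion probability = 1/29.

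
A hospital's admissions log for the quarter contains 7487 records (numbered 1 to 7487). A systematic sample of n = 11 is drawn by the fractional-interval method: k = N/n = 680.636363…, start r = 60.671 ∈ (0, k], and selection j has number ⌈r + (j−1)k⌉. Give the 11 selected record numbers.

j=1: r + 0k = 60.671 → ⌈·⌉ = 61
j=2: r + 1k = 741.307363… → ⌈·⌉ = 742
j=3: r + 2k = 1421.943727… → ⌈·⌉ = 1422
j=4: r + 3k = 2102.580090… → ⌈·⌉ = 2103
j=5: r + 4k = 2783.216454… → ⌈·⌉ = 2784
j=6: r + 5k = 3463.852818… → ⌈·⌉ = 3464
j=7: r + 6k = 4144.489181… → ⌈·⌉ = 4145
j=8: r + 7k = 4825.125545… → ⌈·⌉ = 4826
j=9: r + 8k = 5505.761909… → ⌈·⌉ = 5506
j=10: r + 9k = 6186.398272… → ⌈·⌉ = 6187
j=11: r + 10k = 6867.034636… → ⌈·⌉ = 6868

61, 742, 1422, 2103, 2784, 3464, 4145, 4826, 5506, 6187, 6868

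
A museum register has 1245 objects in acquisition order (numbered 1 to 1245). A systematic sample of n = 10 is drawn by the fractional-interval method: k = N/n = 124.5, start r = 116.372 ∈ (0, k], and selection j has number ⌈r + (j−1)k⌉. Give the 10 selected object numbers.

117, 241, 366, 490, 615, 739, 864, 988, 1113, 1237

j=1: r + 0k = 116.372 → ⌈·⌉ = 117
j=2: r + 1k = 240.872 → ⌈·⌉ = 241
j=3: r + 2k = 365.372 → ⌈·⌉ = 366
j=4: r + 3k = 489.872 → ⌈·⌉ = 490
j=5: r + 4k = 614.372 → ⌈·⌉ = 615
j=6: r + 5k = 738.872 → ⌈·⌉ = 739
j=7: r + 6k = 863.372 → ⌈·⌉ = 864
j=8: r + 7k = 987.872 → ⌈·⌉ = 988
j=9: r + 8k = 1112.372 → ⌈·⌉ = 1113
j=10: r + 9k = 1236.872 → ⌈·⌉ = 1237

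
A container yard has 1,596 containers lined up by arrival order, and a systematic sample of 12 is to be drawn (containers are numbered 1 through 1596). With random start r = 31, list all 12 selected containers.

31, 164, 297, 430, 563, 696, 829, 962, 1095, 1228, 1361, 1494

k = N/n = 1596/12 = 133
container 1: 31
container 2: 31 + 133 = 164
container 3: 164 + 133 = 297
container 4: 297 + 133 = 430
container 5: 430 + 133 = 563
container 6: 563 + 133 = 696
container 7: 696 + 133 = 829
container 8: 829 + 133 = 962
container 9: 962 + 133 = 1095
container 10: 1095 + 133 = 1228
container 11: 1228 + 133 = 1361
container 12: 1361 + 133 = 1494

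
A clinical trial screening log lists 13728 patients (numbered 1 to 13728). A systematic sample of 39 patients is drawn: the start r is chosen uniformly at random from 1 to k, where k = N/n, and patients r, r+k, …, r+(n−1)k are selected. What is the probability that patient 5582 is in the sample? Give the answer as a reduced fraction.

1/352

k = 13728/39 = 352.
Patient 5582 is selected iff r ≡ 5582 (mod 352); exactly one such r in {1,…,352}.
Inclusion probability = 1/352.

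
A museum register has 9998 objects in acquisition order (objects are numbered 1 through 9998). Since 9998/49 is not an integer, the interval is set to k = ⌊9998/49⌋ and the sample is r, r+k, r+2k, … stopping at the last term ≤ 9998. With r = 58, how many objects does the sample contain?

k = ⌊9998/49⌋ = 204
Achieved size = ⌊(9998 − 58)/204⌋ + 1 = ⌊9940/204⌋ + 1 = 48 + 1 = 49
(last selection: 58 + 48×204 = 9850 ≤ 9998; next would be 10054 > 9998)

49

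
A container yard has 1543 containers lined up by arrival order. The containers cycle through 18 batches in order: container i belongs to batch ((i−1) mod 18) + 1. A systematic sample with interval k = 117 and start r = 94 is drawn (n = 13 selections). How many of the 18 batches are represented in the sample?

2

Consecutive selections differ by k = 117, so their batch numbers differ by 117 mod 18 = 9.
gcd(117, 18) = 9, so the sample visits 18/9 = 2 distinct residues mod 18.
Start 94 is batch 4; the batches hit are 4, 13.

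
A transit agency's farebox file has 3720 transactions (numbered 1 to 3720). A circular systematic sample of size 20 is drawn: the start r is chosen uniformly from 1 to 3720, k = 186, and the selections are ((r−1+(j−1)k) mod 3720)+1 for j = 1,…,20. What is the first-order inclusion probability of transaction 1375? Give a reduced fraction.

For each position j, as r ranges over 1…3720 the j-th selection hits every transaction exactly once, so transaction 1375 is selected for exactly 20 of the 3720 starts.
Inclusion probability = 20/3720 = 1/186.

1/186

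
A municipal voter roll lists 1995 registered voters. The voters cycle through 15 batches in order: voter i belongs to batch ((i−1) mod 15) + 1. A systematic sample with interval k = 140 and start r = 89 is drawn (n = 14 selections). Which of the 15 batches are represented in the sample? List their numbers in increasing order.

Consecutive selections differ by k = 140, so their batch numbers differ by 140 mod 15 = 5.
gcd(140, 15) = 5, so the sample visits 15/5 = 3 distinct residues mod 15.
Start 89 is batch 14; the batches hit are 4, 9, 14.

4, 9, 14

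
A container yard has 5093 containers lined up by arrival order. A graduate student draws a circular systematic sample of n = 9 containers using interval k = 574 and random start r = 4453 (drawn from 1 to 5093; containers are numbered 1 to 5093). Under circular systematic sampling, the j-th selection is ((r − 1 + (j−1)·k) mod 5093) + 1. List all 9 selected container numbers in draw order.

4453, 5027, 508, 1082, 1656, 2230, 2804, 3378, 3952

Selection 1: 4453
Selection 2: 4453 + 574 = 5027
Selection 3: 5027 + 574 = 5601 → 5601 − 5093 = 508
Selection 4: 508 + 574 = 1082
Selection 5: 1082 + 574 = 1656
Selection 6: 1656 + 574 = 2230
Selection 7: 2230 + 574 = 2804
Selection 8: 2804 + 574 = 3378
Selection 9: 3378 + 574 = 3952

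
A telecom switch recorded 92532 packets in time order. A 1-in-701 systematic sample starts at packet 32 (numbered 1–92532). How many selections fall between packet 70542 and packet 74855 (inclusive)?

6

k = 701
First selection ≥ 70542: 32 + ⌈(70542−32)/701⌉·701 = 32 + 101×701 = 70833
Last selection ≤ 74855: 32 + ⌊(74855−32)/701⌋·701 = 32 + 106×701 = 74338
Count = 106 − 101 + 1 = 6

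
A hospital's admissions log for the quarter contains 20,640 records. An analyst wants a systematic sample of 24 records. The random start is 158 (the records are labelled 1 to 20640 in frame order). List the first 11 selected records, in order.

158, 1018, 1878, 2738, 3598, 4458, 5318, 6178, 7038, 7898, 8758

k = N/n = 20640/24 = 860
record 1: 158
record 2: 158 + 860 = 1018
record 3: 1018 + 860 = 1878
record 4: 1878 + 860 = 2738
record 5: 2738 + 860 = 3598
record 6: 3598 + 860 = 4458
record 7: 4458 + 860 = 5318
record 8: 5318 + 860 = 6178
record 9: 6178 + 860 = 7038
record 10: 7038 + 860 = 7898
record 11: 7898 + 860 = 8758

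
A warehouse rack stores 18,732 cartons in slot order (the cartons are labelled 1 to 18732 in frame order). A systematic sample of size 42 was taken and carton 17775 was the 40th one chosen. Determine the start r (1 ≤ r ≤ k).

k = 18732/42 = 446
r = 17775 − (40−1)×446 = 17775 − 17394 = 381

381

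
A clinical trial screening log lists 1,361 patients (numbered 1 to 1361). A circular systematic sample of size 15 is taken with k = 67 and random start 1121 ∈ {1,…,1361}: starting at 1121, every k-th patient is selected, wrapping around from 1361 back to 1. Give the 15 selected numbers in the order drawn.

1121, 1188, 1255, 1322, 28, 95, 162, 229, 296, 363, 430, 497, 564, 631, 698

Selection 1: 1121
Selection 2: 1121 + 67 = 1188
Selection 3: 1188 + 67 = 1255
Selection 4: 1255 + 67 = 1322
Selection 5: 1322 + 67 = 1389 → 1389 − 1361 = 28
Selection 6: 28 + 67 = 95
Selection 7: 95 + 67 = 162
Selection 8: 162 + 67 = 229
Selection 9: 229 + 67 = 296
Selection 10: 296 + 67 = 363
Selection 11: 363 + 67 = 430
Selection 12: 430 + 67 = 497
Selection 13: 497 + 67 = 564
Selection 14: 564 + 67 = 631
Selection 15: 631 + 67 = 698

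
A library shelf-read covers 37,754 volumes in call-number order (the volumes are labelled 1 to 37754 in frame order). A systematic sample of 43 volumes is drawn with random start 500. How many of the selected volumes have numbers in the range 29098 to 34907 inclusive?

7

k = 37754/43 = 878
First selection ≥ 29098: 500 + ⌈(29098−500)/878⌉·878 = 500 + 33×878 = 29474
Last selection ≤ 34907: 500 + ⌊(34907−500)/878⌋·878 = 500 + 39×878 = 34742
Count = 39 − 33 + 1 = 7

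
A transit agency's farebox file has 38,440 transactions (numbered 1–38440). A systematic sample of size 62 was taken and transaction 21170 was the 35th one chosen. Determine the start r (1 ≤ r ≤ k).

k = 38440/62 = 620
r = 21170 − (35−1)×620 = 21170 − 21080 = 90

90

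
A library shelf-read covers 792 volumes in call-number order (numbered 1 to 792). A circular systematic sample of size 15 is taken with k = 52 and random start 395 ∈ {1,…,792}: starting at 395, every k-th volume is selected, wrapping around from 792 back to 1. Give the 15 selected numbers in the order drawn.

395, 447, 499, 551, 603, 655, 707, 759, 19, 71, 123, 175, 227, 279, 331

Selection 1: 395
Selection 2: 395 + 52 = 447
Selection 3: 447 + 52 = 499
Selection 4: 499 + 52 = 551
Selection 5: 551 + 52 = 603
Selection 6: 603 + 52 = 655
Selection 7: 655 + 52 = 707
Selection 8: 707 + 52 = 759
Selection 9: 759 + 52 = 811 → 811 − 792 = 19
Selection 10: 19 + 52 = 71
Selection 11: 71 + 52 = 123
Selection 12: 123 + 52 = 175
Selection 13: 175 + 52 = 227
Selection 14: 227 + 52 = 279
Selection 15: 279 + 52 = 331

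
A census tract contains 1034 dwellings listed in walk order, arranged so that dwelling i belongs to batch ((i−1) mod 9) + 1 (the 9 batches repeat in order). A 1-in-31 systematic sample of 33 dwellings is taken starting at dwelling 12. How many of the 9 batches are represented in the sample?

9

Consecutive selections differ by k = 31, so their batch numbers differ by 31 mod 9 = 4.
gcd(31, 9) = 1, so the sample visits 9/1 = 9 distinct residues mod 9.
Start 12 is batch 3; the batches hit are 1, 2, 3, 4, 5, 6, 7, 8, 9.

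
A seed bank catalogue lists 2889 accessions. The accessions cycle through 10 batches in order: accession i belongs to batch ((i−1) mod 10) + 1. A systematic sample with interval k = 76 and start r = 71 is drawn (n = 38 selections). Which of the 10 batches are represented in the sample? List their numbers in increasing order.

1, 3, 5, 7, 9

Consecutive selections differ by k = 76, so their batch numbers differ by 76 mod 10 = 6.
gcd(76, 10) = 2, so the sample visits 10/2 = 5 distinct residues mod 10.
Start 71 is batch 1; the batches hit are 1, 3, 5, 7, 9.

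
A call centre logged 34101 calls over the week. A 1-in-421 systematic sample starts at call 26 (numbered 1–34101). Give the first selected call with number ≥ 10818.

k = 421
Steps past start: ⌈(10818 − 26)/421⌉ = ⌈10792/421⌉ = 26
Selected call: 26 + 26×421 = 10972

10972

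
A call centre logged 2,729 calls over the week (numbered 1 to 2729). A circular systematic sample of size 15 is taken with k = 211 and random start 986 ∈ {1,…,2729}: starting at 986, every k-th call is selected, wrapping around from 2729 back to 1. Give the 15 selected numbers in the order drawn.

Selection 1: 986
Selection 2: 986 + 211 = 1197
Selection 3: 1197 + 211 = 1408
Selection 4: 1408 + 211 = 1619
Selection 5: 1619 + 211 = 1830
Selection 6: 1830 + 211 = 2041
Selection 7: 2041 + 211 = 2252
Selection 8: 2252 + 211 = 2463
Selection 9: 2463 + 211 = 2674
Selection 10: 2674 + 211 = 2885 → 2885 − 2729 = 156
Selection 11: 156 + 211 = 367
Selection 12: 367 + 211 = 578
Selection 13: 578 + 211 = 789
Selection 14: 789 + 211 = 1000
Selection 15: 1000 + 211 = 1211

986, 1197, 1408, 1619, 1830, 2041, 2252, 2463, 2674, 156, 367, 578, 789, 1000, 1211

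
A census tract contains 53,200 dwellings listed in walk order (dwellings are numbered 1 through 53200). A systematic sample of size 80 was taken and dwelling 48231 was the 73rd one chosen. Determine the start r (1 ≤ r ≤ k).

351

k = 53200/80 = 665
r = 48231 − (73−1)×665 = 48231 − 47880 = 351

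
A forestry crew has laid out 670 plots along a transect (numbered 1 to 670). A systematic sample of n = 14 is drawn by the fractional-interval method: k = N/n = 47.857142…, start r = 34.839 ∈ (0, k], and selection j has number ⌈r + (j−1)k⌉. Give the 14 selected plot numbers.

j=1: r + 0k = 34.839 → ⌈·⌉ = 35
j=2: r + 1k = 82.696142… → ⌈·⌉ = 83
j=3: r + 2k = 130.553285… → ⌈·⌉ = 131
j=4: r + 3k = 178.410428… → ⌈·⌉ = 179
j=5: r + 4k = 226.267571… → ⌈·⌉ = 227
j=6: r + 5k = 274.124714… → ⌈·⌉ = 275
j=7: r + 6k = 321.981857… → ⌈·⌉ = 322
j=8: r + 7k = 369.839 → ⌈·⌉ = 370
j=9: r + 8k = 417.696142… → ⌈·⌉ = 418
j=10: r + 9k = 465.553285… → ⌈·⌉ = 466
j=11: r + 10k = 513.410428… → ⌈·⌉ = 514
j=12: r + 11k = 561.267571… → ⌈·⌉ = 562
j=13: r + 12k = 609.124714… → ⌈·⌉ = 610
j=14: r + 13k = 656.981857… → ⌈·⌉ = 657

35, 83, 131, 179, 227, 275, 322, 370, 418, 466, 514, 562, 610, 657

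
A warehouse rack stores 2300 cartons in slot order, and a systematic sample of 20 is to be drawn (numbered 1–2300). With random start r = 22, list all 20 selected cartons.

k = N/n = 2300/20 = 115
carton 1: 22
carton 2: 22 + 115 = 137
carton 3: 137 + 115 = 252
carton 4: 252 + 115 = 367
carton 5: 367 + 115 = 482
carton 6: 482 + 115 = 597
carton 7: 597 + 115 = 712
carton 8: 712 + 115 = 827
carton 9: 827 + 115 = 942
carton 10: 942 + 115 = 1057
carton 11: 1057 + 115 = 1172
carton 12: 1172 + 115 = 1287
carton 13: 1287 + 115 = 1402
carton 14: 1402 + 115 = 1517
carton 15: 1517 + 115 = 1632
carton 16: 1632 + 115 = 1747
carton 17: 1747 + 115 = 1862
carton 18: 1862 + 115 = 1977
carton 19: 1977 + 115 = 2092
carton 20: 2092 + 115 = 2207

22, 137, 252, 367, 482, 597, 712, 827, 942, 1057, 1172, 1287, 1402, 1517, 1632, 1747, 1862, 1977, 2092, 2207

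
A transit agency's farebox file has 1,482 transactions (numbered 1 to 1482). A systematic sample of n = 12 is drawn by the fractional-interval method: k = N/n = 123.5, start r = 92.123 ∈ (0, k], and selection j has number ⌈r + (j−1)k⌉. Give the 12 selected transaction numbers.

93, 216, 340, 463, 587, 710, 834, 957, 1081, 1204, 1328, 1451

j=1: r + 0k = 92.123 → ⌈·⌉ = 93
j=2: r + 1k = 215.623 → ⌈·⌉ = 216
j=3: r + 2k = 339.123 → ⌈·⌉ = 340
j=4: r + 3k = 462.623 → ⌈·⌉ = 463
j=5: r + 4k = 586.123 → ⌈·⌉ = 587
j=6: r + 5k = 709.623 → ⌈·⌉ = 710
j=7: r + 6k = 833.123 → ⌈·⌉ = 834
j=8: r + 7k = 956.623 → ⌈·⌉ = 957
j=9: r + 8k = 1080.123 → ⌈·⌉ = 1081
j=10: r + 9k = 1203.623 → ⌈·⌉ = 1204
j=11: r + 10k = 1327.123 → ⌈·⌉ = 1328
j=12: r + 11k = 1450.623 → ⌈·⌉ = 1451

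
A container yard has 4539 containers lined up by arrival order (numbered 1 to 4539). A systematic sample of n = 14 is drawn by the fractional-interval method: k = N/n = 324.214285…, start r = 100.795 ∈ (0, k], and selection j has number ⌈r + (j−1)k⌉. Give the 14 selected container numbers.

101, 426, 750, 1074, 1398, 1722, 2047, 2371, 2695, 3019, 3343, 3668, 3992, 4316

j=1: r + 0k = 100.795 → ⌈·⌉ = 101
j=2: r + 1k = 425.009285… → ⌈·⌉ = 426
j=3: r + 2k = 749.223571… → ⌈·⌉ = 750
j=4: r + 3k = 1073.437857… → ⌈·⌉ = 1074
j=5: r + 4k = 1397.652142… → ⌈·⌉ = 1398
j=6: r + 5k = 1721.866428… → ⌈·⌉ = 1722
j=7: r + 6k = 2046.080714… → ⌈·⌉ = 2047
j=8: r + 7k = 2370.295 → ⌈·⌉ = 2371
j=9: r + 8k = 2694.509285… → ⌈·⌉ = 2695
j=10: r + 9k = 3018.723571… → ⌈·⌉ = 3019
j=11: r + 10k = 3342.937857… → ⌈·⌉ = 3343
j=12: r + 11k = 3667.152142… → ⌈·⌉ = 3668
j=13: r + 12k = 3991.366428… → ⌈·⌉ = 3992
j=14: r + 13k = 4315.580714… → ⌈·⌉ = 4316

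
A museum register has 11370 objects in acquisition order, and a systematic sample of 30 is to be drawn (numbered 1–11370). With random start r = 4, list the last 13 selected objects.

k = N/n = 11370/30 = 379
18th selection = 4 + 17×379 = 6447
19th: 6447 + 379 = 6826
20th: 6826 + 379 = 7205
21st: 7205 + 379 = 7584
22nd: 7584 + 379 = 7963
23rd: 7963 + 379 = 8342
24th: 8342 + 379 = 8721
25th: 8721 + 379 = 9100
26th: 9100 + 379 = 9479
27th: 9479 + 379 = 9858
28th: 9858 + 379 = 10237
29th: 10237 + 379 = 10616
30th: 10616 + 379 = 10995

6447, 6826, 7205, 7584, 7963, 8342, 8721, 9100, 9479, 9858, 10237, 10616, 10995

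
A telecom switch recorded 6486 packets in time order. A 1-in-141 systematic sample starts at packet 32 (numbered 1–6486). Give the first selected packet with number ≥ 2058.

2147

k = 141
Steps past start: ⌈(2058 − 32)/141⌉ = ⌈2026/141⌉ = 15
Selected packet: 32 + 15×141 = 2147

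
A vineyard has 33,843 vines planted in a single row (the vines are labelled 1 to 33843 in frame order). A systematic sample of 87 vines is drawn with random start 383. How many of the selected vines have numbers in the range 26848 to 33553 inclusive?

17

k = 33843/87 = 389
First selection ≥ 26848: 383 + ⌈(26848−383)/389⌉·389 = 383 + 69×389 = 27224
Last selection ≤ 33553: 383 + ⌊(33553−383)/389⌋·389 = 383 + 85×389 = 33448
Count = 85 − 69 + 1 = 17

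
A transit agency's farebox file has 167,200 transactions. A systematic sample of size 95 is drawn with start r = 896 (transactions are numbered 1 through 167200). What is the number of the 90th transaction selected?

k = 167200/95 = 1760
90th selection = r + (90−1)·k = 896 + 89×1760 = 896 + 156640 = 157536

157536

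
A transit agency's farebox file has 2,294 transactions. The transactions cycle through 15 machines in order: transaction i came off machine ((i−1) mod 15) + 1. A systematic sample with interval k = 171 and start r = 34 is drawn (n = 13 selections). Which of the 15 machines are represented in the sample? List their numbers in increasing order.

1, 4, 7, 10, 13

Consecutive selections differ by k = 171, so their machine numbers differ by 171 mod 15 = 6.
gcd(171, 15) = 3, so the sample visits 15/3 = 5 distinct residues mod 15.
Start 34 is machine 4; the machines hit are 1, 4, 7, 10, 13.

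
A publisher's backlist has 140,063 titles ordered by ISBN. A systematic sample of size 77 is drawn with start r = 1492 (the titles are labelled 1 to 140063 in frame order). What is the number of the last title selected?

k = 140063/77 = 1819
77th selection = r + (77−1)·k = 1492 + 76×1819 = 1492 + 138244 = 139736

139736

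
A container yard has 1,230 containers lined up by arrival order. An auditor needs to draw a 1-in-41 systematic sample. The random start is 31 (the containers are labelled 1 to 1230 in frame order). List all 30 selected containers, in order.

31, 72, 113, 154, 195, 236, 277, 318, 359, 400, 441, 482, 523, 564, 605, 646, 687, 728, 769, 810, 851, 892, 933, 974, 1015, 1056, 1097, 1138, 1179, 1220

container 1: 31
container 2: 31 + 41 = 72
container 3: 72 + 41 = 113
container 4: 113 + 41 = 154
container 5: 154 + 41 = 195
container 6: 195 + 41 = 236
container 7: 236 + 41 = 277
container 8: 277 + 41 = 318
container 9: 318 + 41 = 359
container 10: 359 + 41 = 400
container 11: 400 + 41 = 441
container 12: 441 + 41 = 482
container 13: 482 + 41 = 523
container 14: 523 + 41 = 564
container 15: 564 + 41 = 605
container 16: 605 + 41 = 646
container 17: 646 + 41 = 687
container 18: 687 + 41 = 728
container 19: 728 + 41 = 769
container 20: 769 + 41 = 810
container 21: 810 + 41 = 851
container 22: 851 + 41 = 892
container 23: 892 + 41 = 933
container 24: 933 + 41 = 974
container 25: 974 + 41 = 1015
container 26: 1015 + 41 = 1056
container 27: 1056 + 41 = 1097
container 28: 1097 + 41 = 1138
container 29: 1138 + 41 = 1179
container 30: 1179 + 41 = 1220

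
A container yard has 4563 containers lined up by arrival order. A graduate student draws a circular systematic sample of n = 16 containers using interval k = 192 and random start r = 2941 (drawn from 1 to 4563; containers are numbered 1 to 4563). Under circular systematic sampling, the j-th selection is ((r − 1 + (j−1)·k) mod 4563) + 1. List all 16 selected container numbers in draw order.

2941, 3133, 3325, 3517, 3709, 3901, 4093, 4285, 4477, 106, 298, 490, 682, 874, 1066, 1258

Selection 1: 2941
Selection 2: 2941 + 192 = 3133
Selection 3: 3133 + 192 = 3325
Selection 4: 3325 + 192 = 3517
Selection 5: 3517 + 192 = 3709
Selection 6: 3709 + 192 = 3901
Selection 7: 3901 + 192 = 4093
Selection 8: 4093 + 192 = 4285
Selection 9: 4285 + 192 = 4477
Selection 10: 4477 + 192 = 4669 → 4669 − 4563 = 106
Selection 11: 106 + 192 = 298
Selection 12: 298 + 192 = 490
Selection 13: 490 + 192 = 682
Selection 14: 682 + 192 = 874
Selection 15: 874 + 192 = 1066
Selection 16: 1066 + 192 = 1258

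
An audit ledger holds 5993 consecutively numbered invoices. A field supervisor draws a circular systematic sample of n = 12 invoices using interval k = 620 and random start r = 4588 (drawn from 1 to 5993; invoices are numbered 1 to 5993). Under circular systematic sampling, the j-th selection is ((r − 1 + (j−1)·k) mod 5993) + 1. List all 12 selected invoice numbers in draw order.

Selection 1: 4588
Selection 2: 4588 + 620 = 5208
Selection 3: 5208 + 620 = 5828
Selection 4: 5828 + 620 = 6448 → 6448 − 5993 = 455
Selection 5: 455 + 620 = 1075
Selection 6: 1075 + 620 = 1695
Selection 7: 1695 + 620 = 2315
Selection 8: 2315 + 620 = 2935
Selection 9: 2935 + 620 = 3555
Selection 10: 3555 + 620 = 4175
Selection 11: 4175 + 620 = 4795
Selection 12: 4795 + 620 = 5415

4588, 5208, 5828, 455, 1075, 1695, 2315, 2935, 3555, 4175, 4795, 5415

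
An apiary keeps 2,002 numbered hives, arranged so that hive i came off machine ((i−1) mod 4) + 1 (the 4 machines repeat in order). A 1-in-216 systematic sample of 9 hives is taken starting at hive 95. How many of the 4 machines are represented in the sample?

Consecutive selections differ by k = 216, so their machine numbers differ by 216 mod 4 = 0.
gcd(216, 4) = 4, so the sample visits 4/4 = 1 distinct residues mod 4.
Start 95 is machine 3; the machines hit are 3.

1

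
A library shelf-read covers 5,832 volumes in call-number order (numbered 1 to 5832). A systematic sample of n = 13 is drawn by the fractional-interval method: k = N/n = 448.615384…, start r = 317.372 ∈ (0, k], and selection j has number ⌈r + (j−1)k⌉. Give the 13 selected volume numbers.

318, 766, 1215, 1664, 2112, 2561, 3010, 3458, 3907, 4355, 4804, 5253, 5701

j=1: r + 0k = 317.372 → ⌈·⌉ = 318
j=2: r + 1k = 765.987384… → ⌈·⌉ = 766
j=3: r + 2k = 1214.602769… → ⌈·⌉ = 1215
j=4: r + 3k = 1663.218153… → ⌈·⌉ = 1664
j=5: r + 4k = 2111.833538… → ⌈·⌉ = 2112
j=6: r + 5k = 2560.448923… → ⌈·⌉ = 2561
j=7: r + 6k = 3009.064307… → ⌈·⌉ = 3010
j=8: r + 7k = 3457.679692… → ⌈·⌉ = 3458
j=9: r + 8k = 3906.295076… → ⌈·⌉ = 3907
j=10: r + 9k = 4354.910461… → ⌈·⌉ = 4355
j=11: r + 10k = 4803.525846… → ⌈·⌉ = 4804
j=12: r + 11k = 5252.141230… → ⌈·⌉ = 5253
j=13: r + 12k = 5700.756615… → ⌈·⌉ = 5701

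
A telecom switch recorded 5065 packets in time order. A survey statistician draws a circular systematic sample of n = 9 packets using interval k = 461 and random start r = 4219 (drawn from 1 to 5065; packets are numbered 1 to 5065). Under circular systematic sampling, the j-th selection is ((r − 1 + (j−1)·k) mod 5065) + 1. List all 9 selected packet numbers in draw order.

Selection 1: 4219
Selection 2: 4219 + 461 = 4680
Selection 3: 4680 + 461 = 5141 → 5141 − 5065 = 76
Selection 4: 76 + 461 = 537
Selection 5: 537 + 461 = 998
Selection 6: 998 + 461 = 1459
Selection 7: 1459 + 461 = 1920
Selection 8: 1920 + 461 = 2381
Selection 9: 2381 + 461 = 2842

4219, 4680, 76, 537, 998, 1459, 1920, 2381, 2842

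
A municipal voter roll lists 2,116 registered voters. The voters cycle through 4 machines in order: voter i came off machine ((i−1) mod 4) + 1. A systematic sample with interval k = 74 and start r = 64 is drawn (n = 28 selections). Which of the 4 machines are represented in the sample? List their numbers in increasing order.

Consecutive selections differ by k = 74, so their machine numbers differ by 74 mod 4 = 2.
gcd(74, 4) = 2, so the sample visits 4/2 = 2 distinct residues mod 4.
Start 64 is machine 4; the machines hit are 2, 4.

2, 4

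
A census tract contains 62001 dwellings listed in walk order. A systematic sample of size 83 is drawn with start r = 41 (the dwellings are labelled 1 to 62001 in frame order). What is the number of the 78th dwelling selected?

57560

k = 62001/83 = 747
78th selection = r + (78−1)·k = 41 + 77×747 = 41 + 57519 = 57560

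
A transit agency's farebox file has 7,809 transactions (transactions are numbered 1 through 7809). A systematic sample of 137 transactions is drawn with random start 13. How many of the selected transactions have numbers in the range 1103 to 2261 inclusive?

20

k = 7809/137 = 57
First selection ≥ 1103: 13 + ⌈(1103−13)/57⌉·57 = 13 + 20×57 = 1153
Last selection ≤ 2261: 13 + ⌊(2261−13)/57⌋·57 = 13 + 39×57 = 2236
Count = 39 − 20 + 1 = 20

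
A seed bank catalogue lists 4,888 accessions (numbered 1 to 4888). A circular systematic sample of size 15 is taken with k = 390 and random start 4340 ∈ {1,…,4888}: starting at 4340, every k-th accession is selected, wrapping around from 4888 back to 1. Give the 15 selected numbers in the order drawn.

Selection 1: 4340
Selection 2: 4340 + 390 = 4730
Selection 3: 4730 + 390 = 5120 → 5120 − 4888 = 232
Selection 4: 232 + 390 = 622
Selection 5: 622 + 390 = 1012
Selection 6: 1012 + 390 = 1402
Selection 7: 1402 + 390 = 1792
Selection 8: 1792 + 390 = 2182
Selection 9: 2182 + 390 = 2572
Selection 10: 2572 + 390 = 2962
Selection 11: 2962 + 390 = 3352
Selection 12: 3352 + 390 = 3742
Selection 13: 3742 + 390 = 4132
Selection 14: 4132 + 390 = 4522
Selection 15: 4522 + 390 = 4912 → 4912 − 4888 = 24

4340, 4730, 232, 622, 1012, 1402, 1792, 2182, 2572, 2962, 3352, 3742, 4132, 4522, 24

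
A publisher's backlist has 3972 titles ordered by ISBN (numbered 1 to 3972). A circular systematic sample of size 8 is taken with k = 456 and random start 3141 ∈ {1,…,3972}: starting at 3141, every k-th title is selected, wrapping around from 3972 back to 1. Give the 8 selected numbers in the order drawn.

Selection 1: 3141
Selection 2: 3141 + 456 = 3597
Selection 3: 3597 + 456 = 4053 → 4053 − 3972 = 81
Selection 4: 81 + 456 = 537
Selection 5: 537 + 456 = 993
Selection 6: 993 + 456 = 1449
Selection 7: 1449 + 456 = 1905
Selection 8: 1905 + 456 = 2361

3141, 3597, 81, 537, 993, 1449, 1905, 2361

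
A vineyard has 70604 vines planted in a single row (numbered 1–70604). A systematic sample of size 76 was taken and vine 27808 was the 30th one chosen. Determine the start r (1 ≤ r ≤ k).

867

k = 70604/76 = 929
r = 27808 − (30−1)×929 = 27808 − 26941 = 867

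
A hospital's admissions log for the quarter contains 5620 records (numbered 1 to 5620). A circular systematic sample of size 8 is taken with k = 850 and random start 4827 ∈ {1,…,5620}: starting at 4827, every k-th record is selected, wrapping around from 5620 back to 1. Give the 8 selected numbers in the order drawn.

4827, 57, 907, 1757, 2607, 3457, 4307, 5157

Selection 1: 4827
Selection 2: 4827 + 850 = 5677 → 5677 − 5620 = 57
Selection 3: 57 + 850 = 907
Selection 4: 907 + 850 = 1757
Selection 5: 1757 + 850 = 2607
Selection 6: 2607 + 850 = 3457
Selection 7: 3457 + 850 = 4307
Selection 8: 4307 + 850 = 5157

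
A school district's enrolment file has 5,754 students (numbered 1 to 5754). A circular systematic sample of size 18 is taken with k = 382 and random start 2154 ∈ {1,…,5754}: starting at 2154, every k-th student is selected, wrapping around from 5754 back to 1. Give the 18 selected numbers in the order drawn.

2154, 2536, 2918, 3300, 3682, 4064, 4446, 4828, 5210, 5592, 220, 602, 984, 1366, 1748, 2130, 2512, 2894

Selection 1: 2154
Selection 2: 2154 + 382 = 2536
Selection 3: 2536 + 382 = 2918
Selection 4: 2918 + 382 = 3300
Selection 5: 3300 + 382 = 3682
Selection 6: 3682 + 382 = 4064
Selection 7: 4064 + 382 = 4446
Selection 8: 4446 + 382 = 4828
Selection 9: 4828 + 382 = 5210
Selection 10: 5210 + 382 = 5592
Selection 11: 5592 + 382 = 5974 → 5974 − 5754 = 220
Selection 12: 220 + 382 = 602
Selection 13: 602 + 382 = 984
Selection 14: 984 + 382 = 1366
Selection 15: 1366 + 382 = 1748
Selection 16: 1748 + 382 = 2130
Selection 17: 2130 + 382 = 2512
Selection 18: 2512 + 382 = 2894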